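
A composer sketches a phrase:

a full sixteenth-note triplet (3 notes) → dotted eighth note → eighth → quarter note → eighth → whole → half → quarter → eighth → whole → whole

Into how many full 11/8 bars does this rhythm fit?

One bar of 11/8 = 22 sixteenth notes.
Convert each value to sixteenth notes: a full sixteenth-note triplet (3 notes) (three triplet sixteenths span one eighth) = 2; dotted eighth note = 3; eighth = 2; quarter note = 4; eighth = 2; whole = 16; half = 8; quarter = 4; eighth = 2; whole = 16; whole = 16.
Altogether 2 + 3 + 2 + 4 + 2 + 16 + 8 + 4 + 2 + 16 + 16 = 75.
75 ÷ 22 = 3 complete bars with 9 left over.

3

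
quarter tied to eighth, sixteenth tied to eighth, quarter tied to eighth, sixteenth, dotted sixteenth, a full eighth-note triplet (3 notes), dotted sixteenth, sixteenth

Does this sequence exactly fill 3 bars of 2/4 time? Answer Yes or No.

One bar of 2/4 = 16 thirty-second notes, so 3 bars = 48.
Each duration in thirty-second notes: quarter tied to eighth (quarter + eighth) = 12; sixteenth tied to eighth (sixteenth + eighth) = 6; quarter tied to eighth (quarter + eighth) = 12; sixteenth = 2; dotted sixteenth = 3; a full eighth-note triplet (3 notes) (three triplet eighths span one quarter) = 8; dotted sixteenth = 3; sixteenth = 2.
Total: 12 + 6 + 12 + 2 + 3 + 8 + 3 + 2 = 48.
48 equals 48, so the answer is Yes.

Yes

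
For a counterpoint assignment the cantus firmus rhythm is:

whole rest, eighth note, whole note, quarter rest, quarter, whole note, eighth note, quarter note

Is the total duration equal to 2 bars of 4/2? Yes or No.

One bar of 4/2 = 16 eighth notes, so 2 bars = 32.
Working in eighth notes: whole rest = 8; eighth note = 1; whole note = 8; quarter rest = 2; quarter = 2; whole note = 8; eighth note = 1; quarter note = 2.
Sum: 8 + 1 + 8 + 2 + 2 + 8 + 1 + 2 = 32.
32 equals 32, so the answer is Yes.

Yes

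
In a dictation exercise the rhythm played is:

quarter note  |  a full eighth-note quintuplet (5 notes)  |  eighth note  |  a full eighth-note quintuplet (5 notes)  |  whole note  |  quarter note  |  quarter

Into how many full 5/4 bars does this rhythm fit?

One bar of 5/4 = 10 eighth notes.
In eighth notes: quarter note = 2; a full eighth-note quintuplet (5 notes) (five quintuplet eighths span one half) = 4; eighth note = 1; a full eighth-note quintuplet (5 notes) (five quintuplet eighths span one half) = 4; whole note = 8; quarter note = 2; quarter = 2.
Adding: 2 + 4 + 1 + 4 + 8 + 2 + 2 = 23.
23 ÷ 10 = 2 complete bars with 3 left over.

2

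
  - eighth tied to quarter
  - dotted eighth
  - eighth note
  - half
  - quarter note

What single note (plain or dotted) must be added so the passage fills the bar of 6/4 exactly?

sixteenth note

The bar of 6/4 = 24 sixteenth notes.
Each duration in sixteenth notes: eighth tied to quarter (eighth + quarter) = 6; dotted eighth = 3; eighth note = 2; half = 8; quarter note = 4.
Total: 6 + 3 + 2 + 8 + 4 = 23.
Remaining: 24 − 23 = 1 sixteenth note, which is a sixteenth note.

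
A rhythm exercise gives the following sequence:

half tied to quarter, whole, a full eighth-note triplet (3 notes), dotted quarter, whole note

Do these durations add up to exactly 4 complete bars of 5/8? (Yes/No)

One bar of 5/8 = 5 eighth notes, so 4 bars = 20.
In eighth notes: half tied to quarter (half + quarter) = 6; whole = 8; a full eighth-note triplet (3 notes) (three triplet eighths span one quarter) = 2; dotted quarter = 3; whole note = 8.
Adding: 6 + 8 + 2 + 3 + 8 = 27.
27 exceeds 20, so the answer is No.

No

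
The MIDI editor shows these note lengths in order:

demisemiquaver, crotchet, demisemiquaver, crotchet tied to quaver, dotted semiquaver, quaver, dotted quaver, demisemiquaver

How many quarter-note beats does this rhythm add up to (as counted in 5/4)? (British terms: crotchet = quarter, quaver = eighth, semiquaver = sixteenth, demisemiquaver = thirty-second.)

4.5

One quarter-note beat = 8 thirty-second notes.
Convert each value to thirty-second notes: demisemiquaver = 1; crotchet = 8; demisemiquaver = 1; crotchet tied to quaver (crotchet + quaver) = 12; dotted semiquaver = 3; quaver = 4; dotted quaver = 6; demisemiquaver = 1.
Altogether 1 + 8 + 1 + 12 + 3 + 4 + 6 + 1 = 36.
36 ÷ 8 = 4.5 beats.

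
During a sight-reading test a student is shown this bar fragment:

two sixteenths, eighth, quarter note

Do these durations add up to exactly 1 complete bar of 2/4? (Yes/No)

Yes

One bar of 2/4 = 8 sixteenth notes.
Each duration in sixteenth notes: sixteenth = 1; sixteenth = 1; eighth = 2; quarter note = 4.
Altogether 1 + 1 + 2 + 4 = 8.
8 equals 8, so the answer is Yes.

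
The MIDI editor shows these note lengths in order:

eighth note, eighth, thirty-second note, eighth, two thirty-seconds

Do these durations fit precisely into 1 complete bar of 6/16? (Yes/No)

One bar of 6/16 = 12 thirty-second notes.
Convert each value to thirty-second notes: eighth note = 4; eighth = 4; thirty-second note = 1; eighth = 4; thirty-second = 1; thirty-second = 1.
Altogether 4 + 4 + 1 + 4 + 1 + 1 = 15.
15 exceeds 12, so the answer is No.

No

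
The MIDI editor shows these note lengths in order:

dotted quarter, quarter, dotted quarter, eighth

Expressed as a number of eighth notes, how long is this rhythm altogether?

9

Each duration in eighth notes: dotted quarter = 3; quarter = 2; dotted quarter = 3; eighth = 1.
Sum: 3 + 2 + 3 + 1 = 9 eighth notes.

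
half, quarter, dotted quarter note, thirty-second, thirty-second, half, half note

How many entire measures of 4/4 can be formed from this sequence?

2

One bar of 4/4 = 32 thirty-second notes.
Convert each value to thirty-second notes: half = 16; quarter = 8; dotted quarter note = 12; thirty-second = 1; thirty-second = 1; half = 16; half note = 16.
Total: 16 + 8 + 12 + 1 + 1 + 16 + 16 = 70.
70 ÷ 32 = 2 complete bars with 6 left over.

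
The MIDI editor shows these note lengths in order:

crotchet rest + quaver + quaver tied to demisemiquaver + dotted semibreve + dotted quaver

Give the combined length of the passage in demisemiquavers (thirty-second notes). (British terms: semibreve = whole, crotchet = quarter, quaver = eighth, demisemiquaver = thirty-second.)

71

Each duration in thirty-second notes: crotchet rest = 8; quaver = 4; quaver tied to demisemiquaver (quaver + demisemiquaver) = 5; dotted semibreve = 48; dotted quaver = 6.
Adding: 8 + 4 + 5 + 48 + 6 = 71 thirty-second notes.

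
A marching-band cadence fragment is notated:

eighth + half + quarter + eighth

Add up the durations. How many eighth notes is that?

8

Working in eighth notes: eighth = 1; half = 4; quarter = 2; eighth = 1.
Altogether 1 + 4 + 2 + 1 = 8 eighth notes.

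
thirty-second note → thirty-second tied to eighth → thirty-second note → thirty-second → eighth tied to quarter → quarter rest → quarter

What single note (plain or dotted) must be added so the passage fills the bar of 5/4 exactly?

The bar of 5/4 = 40 thirty-second notes.
In thirty-second notes: thirty-second note = 1; thirty-second tied to eighth (thirty-second + eighth) = 5; thirty-second note = 1; thirty-second = 1; eighth tied to quarter (eighth + quarter) = 12; quarter rest = 8; quarter = 8.
Altogether 1 + 5 + 1 + 1 + 12 + 8 + 8 = 36.
Remaining: 40 − 36 = 4 thirty-second notes, which is a eighth note.

eighth note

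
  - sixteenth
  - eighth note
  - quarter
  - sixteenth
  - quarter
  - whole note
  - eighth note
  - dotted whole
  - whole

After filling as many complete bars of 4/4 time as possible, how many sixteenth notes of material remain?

One bar of 4/4 = 16 sixteenth notes.
Each duration in sixteenth notes: sixteenth = 1; eighth note = 2; quarter = 4; sixteenth = 1; quarter = 4; whole note = 16; eighth note = 2; dotted whole = 24; whole = 16.
Sum: 1 + 2 + 4 + 1 + 4 + 16 + 2 + 24 + 16 = 70.
70 ÷ 16 = 4 complete bars with 6 sixteenth notes remaining.

6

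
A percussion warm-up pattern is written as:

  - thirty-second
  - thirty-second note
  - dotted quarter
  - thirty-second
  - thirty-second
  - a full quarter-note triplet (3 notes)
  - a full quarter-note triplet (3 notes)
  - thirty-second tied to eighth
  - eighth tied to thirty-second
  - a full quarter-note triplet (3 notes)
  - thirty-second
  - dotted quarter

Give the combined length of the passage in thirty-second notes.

In thirty-second notes: thirty-second = 1; thirty-second note = 1; dotted quarter = 12; thirty-second = 1; thirty-second = 1; a full quarter-note triplet (3 notes) (three triplet quarters span one half) = 16; a full quarter-note triplet (3 notes) (three triplet quarters span one half) = 16; thirty-second tied to eighth (thirty-second + eighth) = 5; eighth tied to thirty-second (eighth + thirty-second) = 5; a full quarter-note triplet (3 notes) (three triplet quarters span one half) = 16; thirty-second = 1; dotted quarter = 12.
Adding: 1 + 1 + 12 + 1 + 1 + 16 + 16 + 5 + 5 + 16 + 1 + 12 = 87 thirty-second notes.

87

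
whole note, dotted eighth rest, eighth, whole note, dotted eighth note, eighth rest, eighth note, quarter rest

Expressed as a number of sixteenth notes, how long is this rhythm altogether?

Working in sixteenth notes: whole note = 16; dotted eighth rest = 3; eighth = 2; whole note = 16; dotted eighth note = 3; eighth rest = 2; eighth note = 2; quarter rest = 4.
Adding: 16 + 3 + 2 + 16 + 3 + 2 + 2 + 4 = 48 sixteenth notes.

48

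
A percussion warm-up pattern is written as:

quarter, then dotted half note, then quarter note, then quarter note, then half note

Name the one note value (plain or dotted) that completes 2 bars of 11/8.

dotted half note

2 bars of 11/8 = 22 eighth notes.
Working in eighth notes: quarter = 2; dotted half note = 6; quarter note = 2; quarter note = 2; half note = 4.
Sum: 2 + 6 + 2 + 2 + 4 = 16.
Remaining: 22 − 16 = 6 eighth notes, which is a dotted half note.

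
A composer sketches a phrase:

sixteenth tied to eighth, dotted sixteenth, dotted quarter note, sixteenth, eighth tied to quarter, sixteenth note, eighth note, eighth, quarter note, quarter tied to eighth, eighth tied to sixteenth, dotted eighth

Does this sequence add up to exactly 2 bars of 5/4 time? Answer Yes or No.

No

One bar of 5/4 = 40 thirty-second notes, so 2 bars = 80.
In thirty-second notes: sixteenth tied to eighth (sixteenth + eighth) = 6; dotted sixteenth = 3; dotted quarter note = 12; sixteenth = 2; eighth tied to quarter (eighth + quarter) = 12; sixteenth note = 2; eighth note = 4; eighth = 4; quarter note = 8; quarter tied to eighth (quarter + eighth) = 12; eighth tied to sixteenth (eighth + sixteenth) = 6; dotted eighth = 6.
Adding: 6 + 3 + 12 + 2 + 12 + 2 + 4 + 4 + 8 + 12 + 6 + 6 = 77.
77 falls short of 80, so the answer is No.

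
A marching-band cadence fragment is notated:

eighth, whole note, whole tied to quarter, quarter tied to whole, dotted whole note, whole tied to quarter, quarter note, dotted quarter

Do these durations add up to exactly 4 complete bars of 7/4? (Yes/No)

One bar of 7/4 = 14 eighth notes, so 4 bars = 56.
Each duration in eighth notes: eighth = 1; whole note = 8; whole tied to quarter (whole + quarter) = 10; quarter tied to whole (quarter + whole) = 10; dotted whole note = 12; whole tied to quarter (whole + quarter) = 10; quarter note = 2; dotted quarter = 3.
Altogether 1 + 8 + 10 + 10 + 12 + 10 + 2 + 3 = 56.
56 equals 56, so the answer is Yes.

Yes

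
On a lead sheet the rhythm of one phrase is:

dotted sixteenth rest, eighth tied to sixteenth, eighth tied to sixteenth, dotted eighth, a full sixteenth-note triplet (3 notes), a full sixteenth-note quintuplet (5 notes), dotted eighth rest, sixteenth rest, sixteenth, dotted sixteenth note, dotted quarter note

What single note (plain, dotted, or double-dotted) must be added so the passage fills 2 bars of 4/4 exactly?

dotted eighth note

2 bars of 4/4 = 64 thirty-second notes.
Working in thirty-second notes: dotted sixteenth rest = 3; eighth tied to sixteenth (eighth + sixteenth) = 6; eighth tied to sixteenth (eighth + sixteenth) = 6; dotted eighth = 6; a full sixteenth-note triplet (3 notes) (three triplet sixteenths span one eighth) = 4; a full sixteenth-note quintuplet (5 notes) (five quintuplet sixteenths span one quarter) = 8; dotted eighth rest = 6; sixteenth rest = 2; sixteenth = 2; dotted sixteenth note = 3; dotted quarter note = 12.
Adding: 3 + 6 + 6 + 6 + 4 + 8 + 6 + 2 + 2 + 3 + 12 = 58.
Remaining: 64 − 58 = 6 thirty-second notes, which is a dotted eighth note.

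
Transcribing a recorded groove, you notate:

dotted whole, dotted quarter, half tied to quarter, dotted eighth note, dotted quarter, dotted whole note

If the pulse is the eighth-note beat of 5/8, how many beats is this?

One eighth-note beat = 2 sixteenth notes.
In sixteenth notes: dotted whole = 24; dotted quarter = 6; half tied to quarter (half + quarter) = 12; dotted eighth note = 3; dotted quarter = 6; dotted whole note = 24.
Adding: 24 + 6 + 12 + 3 + 6 + 24 = 75.
75 ÷ 2 = 37.5 beats.

37.5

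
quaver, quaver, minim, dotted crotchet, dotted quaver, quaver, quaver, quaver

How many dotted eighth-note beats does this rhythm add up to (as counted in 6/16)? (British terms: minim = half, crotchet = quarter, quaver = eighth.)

9

One dotted eighth-note beat = 3 sixteenth notes.
In sixteenth notes: quaver = 2; quaver = 2; minim = 8; dotted crotchet = 6; dotted quaver = 3; quaver = 2; quaver = 2; quaver = 2.
Total: 2 + 2 + 8 + 6 + 3 + 2 + 2 + 2 = 27.
27 ÷ 3 = 9 beats.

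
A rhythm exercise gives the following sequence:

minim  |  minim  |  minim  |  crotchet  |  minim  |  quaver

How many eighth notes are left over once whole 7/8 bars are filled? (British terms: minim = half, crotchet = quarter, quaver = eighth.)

5

One bar of 7/8 = 7 eighth notes.
Convert each value to eighth notes: minim = 4; minim = 4; minim = 4; crotchet = 2; minim = 4; quaver = 1.
Total: 4 + 4 + 4 + 2 + 4 + 1 = 19.
19 ÷ 7 = 2 complete bars with 5 eighth notes remaining.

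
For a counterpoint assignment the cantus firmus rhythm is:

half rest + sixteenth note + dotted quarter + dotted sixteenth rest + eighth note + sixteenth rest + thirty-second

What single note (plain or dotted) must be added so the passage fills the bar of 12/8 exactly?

The bar of 12/8 = 48 thirty-second notes.
Each duration in thirty-second notes: half rest = 16; sixteenth note = 2; dotted quarter = 12; dotted sixteenth rest = 3; eighth note = 4; sixteenth rest = 2; thirty-second = 1.
Altogether 16 + 2 + 12 + 3 + 4 + 2 + 1 = 40.
Remaining: 48 − 40 = 8 thirty-second notes, which is a quarter note.

quarter note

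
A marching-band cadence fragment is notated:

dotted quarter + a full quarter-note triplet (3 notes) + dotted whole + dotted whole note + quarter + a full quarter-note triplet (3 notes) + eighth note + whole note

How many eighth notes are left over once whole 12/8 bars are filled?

10

One bar of 12/8 = 12 eighth notes.
In eighth notes: dotted quarter = 3; a full quarter-note triplet (3 notes) (three triplet quarters span one half) = 4; dotted whole = 12; dotted whole note = 12; quarter = 2; a full quarter-note triplet (3 notes) (three triplet quarters span one half) = 4; eighth note = 1; whole note = 8.
Total: 3 + 4 + 12 + 12 + 2 + 4 + 1 + 8 = 46.
46 ÷ 12 = 3 complete bars with 10 eighth notes remaining.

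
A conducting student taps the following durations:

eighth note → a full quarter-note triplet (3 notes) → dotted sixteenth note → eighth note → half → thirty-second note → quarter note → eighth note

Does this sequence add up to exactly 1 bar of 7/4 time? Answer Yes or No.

One bar of 7/4 = 56 thirty-second notes.
Working in thirty-second notes: eighth note = 4; a full quarter-note triplet (3 notes) (three triplet quarters span one half) = 16; dotted sixteenth note = 3; eighth note = 4; half = 16; thirty-second note = 1; quarter note = 8; eighth note = 4.
Altogether 4 + 16 + 3 + 4 + 16 + 1 + 8 + 4 = 56.
56 equals 56, so the answer is Yes.

Yes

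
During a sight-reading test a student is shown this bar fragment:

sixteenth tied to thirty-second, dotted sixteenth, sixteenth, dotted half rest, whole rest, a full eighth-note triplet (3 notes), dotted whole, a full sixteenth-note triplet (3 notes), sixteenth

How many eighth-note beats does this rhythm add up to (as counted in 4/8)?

One eighth-note beat = 4 thirty-second notes.
Convert each value to thirty-second notes: sixteenth tied to thirty-second (sixteenth + thirty-second) = 3; dotted sixteenth = 3; sixteenth = 2; dotted half rest = 24; whole rest = 32; a full eighth-note triplet (3 notes) (three triplet eighths span one quarter) = 8; dotted whole = 48; a full sixteenth-note triplet (3 notes) (three triplet sixteenths span one eighth) = 4; sixteenth = 2.
Altogether 3 + 3 + 2 + 24 + 32 + 8 + 48 + 4 + 2 = 126.
126 ÷ 4 = 31.5 beats.

31.5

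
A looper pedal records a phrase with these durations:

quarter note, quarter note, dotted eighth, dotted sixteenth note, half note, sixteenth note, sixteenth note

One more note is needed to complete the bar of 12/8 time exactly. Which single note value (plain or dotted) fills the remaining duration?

dotted sixteenth note

The bar of 12/8 = 48 thirty-second notes.
Convert each value to thirty-second notes: quarter note = 8; quarter note = 8; dotted eighth = 6; dotted sixteenth note = 3; half note = 16; sixteenth note = 2; sixteenth note = 2.
Sum: 8 + 8 + 6 + 3 + 16 + 2 + 2 = 45.
Remaining: 48 − 45 = 3 thirty-second notes, which is a dotted sixteenth note.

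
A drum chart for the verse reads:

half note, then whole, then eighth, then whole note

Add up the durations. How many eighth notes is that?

21

Express everything in eighth notes: half note = 4; whole = 8; eighth = 1; whole note = 8.
Sum: 4 + 8 + 1 + 8 = 21 eighth notes.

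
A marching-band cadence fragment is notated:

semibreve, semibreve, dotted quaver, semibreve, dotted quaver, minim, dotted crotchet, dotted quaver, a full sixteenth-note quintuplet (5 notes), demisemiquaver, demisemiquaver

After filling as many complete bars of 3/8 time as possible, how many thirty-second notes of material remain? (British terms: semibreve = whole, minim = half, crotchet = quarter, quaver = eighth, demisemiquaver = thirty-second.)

One bar of 3/8 = 12 thirty-second notes.
In thirty-second notes: semibreve = 32; semibreve = 32; dotted quaver = 6; semibreve = 32; dotted quaver = 6; minim = 16; dotted crotchet = 12; dotted quaver = 6; a full sixteenth-note quintuplet (5 notes) (five quintuplet sixteenths span one quarter) = 8; demisemiquaver = 1; demisemiquaver = 1.
Adding: 32 + 32 + 6 + 32 + 6 + 16 + 12 + 6 + 8 + 1 + 1 = 152.
152 ÷ 12 = 12 complete bars with 8 thirty-second notes remaining.

8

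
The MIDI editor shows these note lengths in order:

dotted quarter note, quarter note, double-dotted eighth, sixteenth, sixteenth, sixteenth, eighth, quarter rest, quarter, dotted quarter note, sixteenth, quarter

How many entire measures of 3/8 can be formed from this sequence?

6

One bar of 3/8 = 12 thirty-second notes.
In thirty-second notes: dotted quarter note = 12; quarter note = 8; double-dotted eighth = 7; sixteenth = 2; sixteenth = 2; sixteenth = 2; eighth = 4; quarter rest = 8; quarter = 8; dotted quarter note = 12; sixteenth = 2; quarter = 8.
Altogether 12 + 8 + 7 + 2 + 2 + 2 + 4 + 8 + 8 + 12 + 2 + 8 = 75.
75 ÷ 12 = 6 complete bars with 3 left over.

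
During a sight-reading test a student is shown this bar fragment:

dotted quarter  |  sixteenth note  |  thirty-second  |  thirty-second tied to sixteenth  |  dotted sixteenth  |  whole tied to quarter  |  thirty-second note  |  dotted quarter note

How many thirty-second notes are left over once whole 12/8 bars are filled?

One bar of 12/8 = 48 thirty-second notes.
Working in thirty-second notes: dotted quarter = 12; sixteenth note = 2; thirty-second = 1; thirty-second tied to sixteenth (thirty-second + sixteenth) = 3; dotted sixteenth = 3; whole tied to quarter (whole + quarter) = 40; thirty-second note = 1; dotted quarter note = 12.
Sum: 12 + 2 + 1 + 3 + 3 + 40 + 1 + 12 = 74.
74 ÷ 48 = 1 complete bar with 26 thirty-second notes remaining.

26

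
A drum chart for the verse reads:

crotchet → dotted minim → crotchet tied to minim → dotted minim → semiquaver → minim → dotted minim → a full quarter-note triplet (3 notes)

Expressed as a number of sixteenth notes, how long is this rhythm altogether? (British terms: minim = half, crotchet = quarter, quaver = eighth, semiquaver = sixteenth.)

Convert each value to sixteenth notes: crotchet = 4; dotted minim = 12; crotchet tied to minim (crotchet + minim) = 12; dotted minim = 12; semiquaver = 1; minim = 8; dotted minim = 12; a full quarter-note triplet (3 notes) (three triplet quarters span one half) = 8.
Adding: 4 + 12 + 12 + 12 + 1 + 8 + 12 + 8 = 69 sixteenth notes.

69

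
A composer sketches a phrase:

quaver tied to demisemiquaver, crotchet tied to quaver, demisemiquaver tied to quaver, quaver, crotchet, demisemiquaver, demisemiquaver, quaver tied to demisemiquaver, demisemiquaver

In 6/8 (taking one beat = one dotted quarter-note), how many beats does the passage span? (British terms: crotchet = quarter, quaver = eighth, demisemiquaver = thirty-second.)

One dotted quarter-note beat = 12 thirty-second notes.
Working in thirty-second notes: quaver tied to demisemiquaver (quaver + demisemiquaver) = 5; crotchet tied to quaver (crotchet + quaver) = 12; demisemiquaver tied to quaver (demisemiquaver + quaver) = 5; quaver = 4; crotchet = 8; demisemiquaver = 1; demisemiquaver = 1; quaver tied to demisemiquaver (quaver + demisemiquaver) = 5; demisemiquaver = 1.
Adding: 5 + 12 + 5 + 4 + 8 + 1 + 1 + 5 + 1 = 42.
42 ÷ 12 = 3.5 beats.

3.5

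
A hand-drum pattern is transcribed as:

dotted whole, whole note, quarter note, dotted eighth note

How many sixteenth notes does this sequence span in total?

47

Express everything in sixteenth notes: dotted whole = 24; whole note = 16; quarter note = 4; dotted eighth note = 3.
Altogether 24 + 16 + 4 + 3 = 47 sixteenth notes.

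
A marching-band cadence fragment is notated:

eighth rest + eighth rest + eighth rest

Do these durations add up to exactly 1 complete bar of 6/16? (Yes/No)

Yes

One bar of 6/16 = 3 eighth notes.
Express everything in eighth notes: eighth rest = 1; eighth rest = 1; eighth rest = 1.
Adding: 1 + 1 + 1 = 3.
3 equals 3, so the answer is Yes.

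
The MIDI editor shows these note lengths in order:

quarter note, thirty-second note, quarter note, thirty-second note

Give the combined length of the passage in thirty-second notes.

18

Each duration in thirty-second notes: quarter note = 8; thirty-second note = 1; quarter note = 8; thirty-second note = 1.
Total: 8 + 1 + 8 + 1 = 18 thirty-second notes.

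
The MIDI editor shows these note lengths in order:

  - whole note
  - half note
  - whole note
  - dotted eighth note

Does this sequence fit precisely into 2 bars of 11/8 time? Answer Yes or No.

One bar of 11/8 = 22 sixteenth notes, so 2 bars = 44.
In sixteenth notes: whole note = 16; half note = 8; whole note = 16; dotted eighth note = 3.
Total: 16 + 8 + 16 + 3 = 43.
43 falls short of 44, so the answer is No.

No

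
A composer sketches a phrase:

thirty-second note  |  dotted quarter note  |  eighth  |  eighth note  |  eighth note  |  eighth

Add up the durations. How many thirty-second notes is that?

29

Express everything in thirty-second notes: thirty-second note = 1; dotted quarter note = 12; eighth = 4; eighth note = 4; eighth note = 4; eighth = 4.
Adding: 1 + 12 + 4 + 4 + 4 + 4 = 29 thirty-second notes.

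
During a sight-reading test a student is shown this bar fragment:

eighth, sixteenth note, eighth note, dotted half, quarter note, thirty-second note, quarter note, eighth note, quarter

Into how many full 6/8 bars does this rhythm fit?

2

One bar of 6/8 = 24 thirty-second notes.
Each duration in thirty-second notes: eighth = 4; sixteenth note = 2; eighth note = 4; dotted half = 24; quarter note = 8; thirty-second note = 1; quarter note = 8; eighth note = 4; quarter = 8.
Total: 4 + 2 + 4 + 24 + 8 + 1 + 8 + 4 + 8 = 63.
63 ÷ 24 = 2 complete bars with 15 left over.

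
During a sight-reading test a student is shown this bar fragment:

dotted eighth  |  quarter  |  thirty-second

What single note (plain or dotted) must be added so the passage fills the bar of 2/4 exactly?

thirty-second note

The bar of 2/4 = 16 thirty-second notes.
In thirty-second notes: dotted eighth = 6; quarter = 8; thirty-second = 1.
Total: 6 + 8 + 1 = 15.
Remaining: 16 − 15 = 1 thirty-second note, which is a thirty-second note.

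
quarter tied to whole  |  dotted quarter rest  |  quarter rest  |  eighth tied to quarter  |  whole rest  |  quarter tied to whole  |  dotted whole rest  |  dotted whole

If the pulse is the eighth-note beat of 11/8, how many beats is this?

60

One eighth-note beat = 2 sixteenth notes.
Convert each value to sixteenth notes: quarter tied to whole (quarter + whole) = 20; dotted quarter rest = 6; quarter rest = 4; eighth tied to quarter (eighth + quarter) = 6; whole rest = 16; quarter tied to whole (quarter + whole) = 20; dotted whole rest = 24; dotted whole = 24.
Sum: 20 + 6 + 4 + 6 + 16 + 20 + 24 + 24 = 120.
120 ÷ 2 = 60 beats.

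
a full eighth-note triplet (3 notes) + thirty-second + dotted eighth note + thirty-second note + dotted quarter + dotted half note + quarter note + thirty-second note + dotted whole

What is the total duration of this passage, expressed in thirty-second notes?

109

Convert each value to thirty-second notes: a full eighth-note triplet (3 notes) (three triplet eighths span one quarter) = 8; thirty-second = 1; dotted eighth note = 6; thirty-second note = 1; dotted quarter = 12; dotted half note = 24; quarter note = 8; thirty-second note = 1; dotted whole = 48.
Sum: 8 + 1 + 6 + 1 + 12 + 24 + 8 + 1 + 48 = 109 thirty-second notes.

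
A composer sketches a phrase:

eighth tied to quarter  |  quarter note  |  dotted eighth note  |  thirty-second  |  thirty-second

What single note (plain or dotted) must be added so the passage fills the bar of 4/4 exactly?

eighth note

The bar of 4/4 = 32 thirty-second notes.
Convert each value to thirty-second notes: eighth tied to quarter (eighth + quarter) = 12; quarter note = 8; dotted eighth note = 6; thirty-second = 1; thirty-second = 1.
Total: 12 + 8 + 6 + 1 + 1 = 28.
Remaining: 32 − 28 = 4 thirty-second notes, which is a eighth note.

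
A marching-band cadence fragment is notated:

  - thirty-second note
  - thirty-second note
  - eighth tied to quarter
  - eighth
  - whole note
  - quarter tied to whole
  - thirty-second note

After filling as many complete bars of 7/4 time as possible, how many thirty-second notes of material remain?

35

One bar of 7/4 = 56 thirty-second notes.
In thirty-second notes: thirty-second note = 1; thirty-second note = 1; eighth tied to quarter (eighth + quarter) = 12; eighth = 4; whole note = 32; quarter tied to whole (quarter + whole) = 40; thirty-second note = 1.
Sum: 1 + 1 + 12 + 4 + 32 + 40 + 1 = 91.
91 ÷ 56 = 1 complete bar with 35 thirty-second notes remaining.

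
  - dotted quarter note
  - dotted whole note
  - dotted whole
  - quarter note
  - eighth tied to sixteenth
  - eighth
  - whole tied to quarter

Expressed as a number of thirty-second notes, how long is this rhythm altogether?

Working in thirty-second notes: dotted quarter note = 12; dotted whole note = 48; dotted whole = 48; quarter note = 8; eighth tied to sixteenth (eighth + sixteenth) = 6; eighth = 4; whole tied to quarter (whole + quarter) = 40.
Total: 12 + 48 + 48 + 8 + 6 + 4 + 40 = 166 thirty-second notes.

166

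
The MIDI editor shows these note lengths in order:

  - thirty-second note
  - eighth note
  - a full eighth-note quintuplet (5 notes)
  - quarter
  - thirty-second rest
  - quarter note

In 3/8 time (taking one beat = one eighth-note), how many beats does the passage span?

9.5

One eighth-note beat = 4 thirty-second notes.
Convert each value to thirty-second notes: thirty-second note = 1; eighth note = 4; a full eighth-note quintuplet (5 notes) (five quintuplet eighths span one half) = 16; quarter = 8; thirty-second rest = 1; quarter note = 8.
Adding: 1 + 4 + 16 + 8 + 1 + 8 = 38.
38 ÷ 4 = 9.5 beats.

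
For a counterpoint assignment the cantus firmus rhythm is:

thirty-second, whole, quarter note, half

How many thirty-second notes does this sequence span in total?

Working in thirty-second notes: thirty-second = 1; whole = 32; quarter note = 8; half = 16.
Sum: 1 + 32 + 8 + 16 = 57 thirty-second notes.

57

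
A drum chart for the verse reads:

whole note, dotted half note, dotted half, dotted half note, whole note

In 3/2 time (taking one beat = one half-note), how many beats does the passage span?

One half-note beat = 2 quarter notes.
Each duration in quarter notes: whole note = 4; dotted half note = 3; dotted half = 3; dotted half note = 3; whole note = 4.
Adding: 4 + 3 + 3 + 3 + 4 = 17.
17 ÷ 2 = 8.5 beats.

8.5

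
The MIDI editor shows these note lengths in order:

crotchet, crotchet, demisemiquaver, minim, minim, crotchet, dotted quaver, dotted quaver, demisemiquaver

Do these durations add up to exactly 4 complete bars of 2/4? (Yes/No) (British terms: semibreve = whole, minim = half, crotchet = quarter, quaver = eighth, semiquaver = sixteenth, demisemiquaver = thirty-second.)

One bar of 2/4 = 16 thirty-second notes, so 4 bars = 64.
Each duration in thirty-second notes: crotchet = 8; crotchet = 8; demisemiquaver = 1; minim = 16; minim = 16; crotchet = 8; dotted quaver = 6; dotted quaver = 6; demisemiquaver = 1.
Total: 8 + 8 + 1 + 16 + 16 + 8 + 6 + 6 + 1 = 70.
70 exceeds 64, so the answer is No.

No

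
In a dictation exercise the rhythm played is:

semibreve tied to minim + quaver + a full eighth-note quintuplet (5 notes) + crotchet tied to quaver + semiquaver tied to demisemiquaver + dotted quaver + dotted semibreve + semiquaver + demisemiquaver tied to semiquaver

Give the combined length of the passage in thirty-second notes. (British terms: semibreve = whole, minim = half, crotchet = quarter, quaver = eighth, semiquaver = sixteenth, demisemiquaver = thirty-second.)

Working in thirty-second notes: semibreve tied to minim (semibreve + minim) = 48; quaver = 4; a full eighth-note quintuplet (5 notes) (five quintuplet eighths span one half) = 16; crotchet tied to quaver (crotchet + quaver) = 12; semiquaver tied to demisemiquaver (semiquaver + demisemiquaver) = 3; dotted quaver = 6; dotted semibreve = 48; semiquaver = 2; demisemiquaver tied to semiquaver (demisemiquaver + semiquaver) = 3.
Altogether 48 + 4 + 16 + 12 + 3 + 6 + 48 + 2 + 3 = 142 thirty-second notes.

142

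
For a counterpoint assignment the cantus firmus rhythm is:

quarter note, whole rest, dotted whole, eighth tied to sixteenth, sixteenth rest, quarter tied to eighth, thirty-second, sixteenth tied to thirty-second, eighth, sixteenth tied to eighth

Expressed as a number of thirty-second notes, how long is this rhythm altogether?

122

Convert each value to thirty-second notes: quarter note = 8; whole rest = 32; dotted whole = 48; eighth tied to sixteenth (eighth + sixteenth) = 6; sixteenth rest = 2; quarter tied to eighth (quarter + eighth) = 12; thirty-second = 1; sixteenth tied to thirty-second (sixteenth + thirty-second) = 3; eighth = 4; sixteenth tied to eighth (sixteenth + eighth) = 6.
Total: 8 + 32 + 48 + 6 + 2 + 12 + 1 + 3 + 4 + 6 = 122 thirty-second notes.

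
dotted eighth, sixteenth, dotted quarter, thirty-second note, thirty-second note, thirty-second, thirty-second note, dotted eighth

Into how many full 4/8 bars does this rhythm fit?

1

One bar of 4/8 = 16 thirty-second notes.
Convert each value to thirty-second notes: dotted eighth = 6; sixteenth = 2; dotted quarter = 12; thirty-second note = 1; thirty-second note = 1; thirty-second = 1; thirty-second note = 1; dotted eighth = 6.
Sum: 6 + 2 + 12 + 1 + 1 + 1 + 1 + 6 = 30.
30 ÷ 16 = 1 complete bar with 14 left over.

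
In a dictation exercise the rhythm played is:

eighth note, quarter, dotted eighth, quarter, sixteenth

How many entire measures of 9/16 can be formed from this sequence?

One bar of 9/16 = 9 sixteenth notes.
In sixteenth notes: eighth note = 2; quarter = 4; dotted eighth = 3; quarter = 4; sixteenth = 1.
Altogether 2 + 4 + 3 + 4 + 1 = 14.
14 ÷ 9 = 1 complete bar with 5 left over.

1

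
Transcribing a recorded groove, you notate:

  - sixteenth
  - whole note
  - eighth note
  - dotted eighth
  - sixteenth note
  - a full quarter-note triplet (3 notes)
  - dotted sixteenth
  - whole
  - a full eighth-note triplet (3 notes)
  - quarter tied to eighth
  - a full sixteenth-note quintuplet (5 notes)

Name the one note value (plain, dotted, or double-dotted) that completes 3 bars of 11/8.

3 bars of 11/8 = 132 thirty-second notes.
In thirty-second notes: sixteenth = 2; whole note = 32; eighth note = 4; dotted eighth = 6; sixteenth note = 2; a full quarter-note triplet (3 notes) (three triplet quarters span one half) = 16; dotted sixteenth = 3; whole = 32; a full eighth-note triplet (3 notes) (three triplet eighths span one quarter) = 8; quarter tied to eighth (quarter + eighth) = 12; a full sixteenth-note quintuplet (5 notes) (five quintuplet sixteenths span one quarter) = 8.
Sum: 2 + 32 + 4 + 6 + 2 + 16 + 3 + 32 + 8 + 12 + 8 = 125.
Remaining: 132 − 125 = 7 thirty-second notes, which is a double-dotted eighth note.

double-dotted eighth note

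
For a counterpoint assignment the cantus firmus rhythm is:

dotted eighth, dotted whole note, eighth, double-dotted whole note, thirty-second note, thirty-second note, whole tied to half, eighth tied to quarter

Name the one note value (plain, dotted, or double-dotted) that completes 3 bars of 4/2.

half note

3 bars of 4/2 = 192 thirty-second notes.
In thirty-second notes: dotted eighth = 6; dotted whole note = 48; eighth = 4; double-dotted whole note = 56; thirty-second note = 1; thirty-second note = 1; whole tied to half (whole + half) = 48; eighth tied to quarter (eighth + quarter) = 12.
Altogether 6 + 48 + 4 + 56 + 1 + 1 + 48 + 12 = 176.
Remaining: 192 − 176 = 16 thirty-second notes, which is a half note.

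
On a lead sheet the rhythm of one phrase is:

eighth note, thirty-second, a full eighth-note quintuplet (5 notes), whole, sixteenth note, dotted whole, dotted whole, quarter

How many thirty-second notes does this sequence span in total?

In thirty-second notes: eighth note = 4; thirty-second = 1; a full eighth-note quintuplet (5 notes) (five quintuplet eighths span one half) = 16; whole = 32; sixteenth note = 2; dotted whole = 48; dotted whole = 48; quarter = 8.
Adding: 4 + 1 + 16 + 32 + 2 + 48 + 48 + 8 = 159 thirty-second notes.

159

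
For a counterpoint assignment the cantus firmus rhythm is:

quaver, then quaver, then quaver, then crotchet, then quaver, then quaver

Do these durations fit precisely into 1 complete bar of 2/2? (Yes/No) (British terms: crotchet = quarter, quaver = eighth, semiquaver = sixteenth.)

No

One bar of 2/2 = 8 eighth notes.
Working in eighth notes: quaver = 1; quaver = 1; quaver = 1; crotchet = 2; quaver = 1; quaver = 1.
Altogether 1 + 1 + 1 + 2 + 1 + 1 = 7.
7 falls short of 8, so the answer is No.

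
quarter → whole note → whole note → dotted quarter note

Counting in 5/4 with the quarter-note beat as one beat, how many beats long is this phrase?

10.5

One quarter-note beat = 2 eighth notes.
In eighth notes: quarter = 2; whole note = 8; whole note = 8; dotted quarter note = 3.
Altogether 2 + 8 + 8 + 3 = 21.
21 ÷ 2 = 10.5 beats.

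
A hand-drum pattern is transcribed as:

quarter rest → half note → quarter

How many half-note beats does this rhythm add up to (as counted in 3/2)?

One half-note beat = 2 quarter notes.
In quarter notes: quarter rest = 1; half note = 2; quarter = 1.
Adding: 1 + 2 + 1 = 4.
4 ÷ 2 = 2 beats.

2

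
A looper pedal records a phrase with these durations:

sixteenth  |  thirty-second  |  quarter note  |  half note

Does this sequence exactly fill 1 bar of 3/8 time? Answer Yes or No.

One bar of 3/8 = 12 thirty-second notes.
Working in thirty-second notes: sixteenth = 2; thirty-second = 1; quarter note = 8; half note = 16.
Altogether 2 + 1 + 8 + 16 = 27.
27 exceeds 12, so the answer is No.

No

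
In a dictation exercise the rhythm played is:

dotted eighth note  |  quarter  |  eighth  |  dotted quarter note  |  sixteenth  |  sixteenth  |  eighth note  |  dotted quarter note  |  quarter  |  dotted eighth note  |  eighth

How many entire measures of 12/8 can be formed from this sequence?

One bar of 12/8 = 24 sixteenth notes.
Convert each value to sixteenth notes: dotted eighth note = 3; quarter = 4; eighth = 2; dotted quarter note = 6; sixteenth = 1; sixteenth = 1; eighth note = 2; dotted quarter note = 6; quarter = 4; dotted eighth note = 3; eighth = 2.
Adding: 3 + 4 + 2 + 6 + 1 + 1 + 2 + 6 + 4 + 3 + 2 = 34.
34 ÷ 24 = 1 complete bar with 10 left over.

1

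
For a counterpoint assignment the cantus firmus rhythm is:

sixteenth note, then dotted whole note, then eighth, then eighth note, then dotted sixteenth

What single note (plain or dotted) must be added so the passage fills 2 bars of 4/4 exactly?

dotted sixteenth note

2 bars of 4/4 = 64 thirty-second notes.
Express everything in thirty-second notes: sixteenth note = 2; dotted whole note = 48; eighth = 4; eighth note = 4; dotted sixteenth = 3.
Adding: 2 + 48 + 4 + 4 + 3 = 61.
Remaining: 64 − 61 = 3 thirty-second notes, which is a dotted sixteenth note.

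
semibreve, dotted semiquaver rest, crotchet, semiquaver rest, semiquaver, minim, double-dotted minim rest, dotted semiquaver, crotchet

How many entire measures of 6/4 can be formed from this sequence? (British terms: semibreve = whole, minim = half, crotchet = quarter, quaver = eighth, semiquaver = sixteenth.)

2

One bar of 6/4 = 48 thirty-second notes.
Express everything in thirty-second notes: semibreve = 32; dotted semiquaver rest = 3; crotchet = 8; semiquaver rest = 2; semiquaver = 2; minim = 16; double-dotted minim rest = 28; dotted semiquaver = 3; crotchet = 8.
Sum: 32 + 3 + 8 + 2 + 2 + 16 + 28 + 3 + 8 = 102.
102 ÷ 48 = 2 complete bars with 6 left over.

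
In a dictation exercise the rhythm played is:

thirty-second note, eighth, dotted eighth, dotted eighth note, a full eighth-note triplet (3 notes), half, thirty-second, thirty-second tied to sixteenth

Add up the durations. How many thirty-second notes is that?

45

Express everything in thirty-second notes: thirty-second note = 1; eighth = 4; dotted eighth = 6; dotted eighth note = 6; a full eighth-note triplet (3 notes) (three triplet eighths span one quarter) = 8; half = 16; thirty-second = 1; thirty-second tied to sixteenth (thirty-second + sixteenth) = 3.
Total: 1 + 4 + 6 + 6 + 8 + 16 + 1 + 3 = 45 thirty-second notes.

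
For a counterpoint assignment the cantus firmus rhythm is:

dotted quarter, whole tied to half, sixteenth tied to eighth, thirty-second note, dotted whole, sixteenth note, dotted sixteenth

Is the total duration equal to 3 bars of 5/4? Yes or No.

One bar of 5/4 = 40 thirty-second notes, so 3 bars = 120.
Working in thirty-second notes: dotted quarter = 12; whole tied to half (whole + half) = 48; sixteenth tied to eighth (sixteenth + eighth) = 6; thirty-second note = 1; dotted whole = 48; sixteenth note = 2; dotted sixteenth = 3.
Altogether 12 + 48 + 6 + 1 + 48 + 2 + 3 = 120.
120 equals 120, so the answer is Yes.

Yes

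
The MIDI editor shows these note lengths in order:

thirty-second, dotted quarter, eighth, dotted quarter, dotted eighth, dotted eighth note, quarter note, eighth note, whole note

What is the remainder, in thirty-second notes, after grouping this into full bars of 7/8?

One bar of 7/8 = 28 thirty-second notes.
In thirty-second notes: thirty-second = 1; dotted quarter = 12; eighth = 4; dotted quarter = 12; dotted eighth = 6; dotted eighth note = 6; quarter note = 8; eighth note = 4; whole note = 32.
Total: 1 + 12 + 4 + 12 + 6 + 6 + 8 + 4 + 32 = 85.
85 ÷ 28 = 3 complete bars with 1 thirty-second note remaining.

1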